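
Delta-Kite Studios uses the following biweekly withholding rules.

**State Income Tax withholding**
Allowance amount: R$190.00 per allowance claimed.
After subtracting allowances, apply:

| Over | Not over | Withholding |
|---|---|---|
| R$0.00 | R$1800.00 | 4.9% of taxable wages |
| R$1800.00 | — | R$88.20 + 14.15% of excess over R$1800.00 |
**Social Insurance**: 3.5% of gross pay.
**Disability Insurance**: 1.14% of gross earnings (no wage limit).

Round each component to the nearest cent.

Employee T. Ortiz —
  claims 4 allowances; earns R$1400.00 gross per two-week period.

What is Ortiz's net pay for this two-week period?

R$1303.68

State Income Tax: taxable = R$1400.00 − 4×R$190.00 = R$640.00
  4.9% × R$640.00 = R$31.36
Social Insurance: 3.5% × R$1400.00 = R$49.00
Disability Insurance: 1.14% × R$1400.00 = R$15.96
Total withheld: R$31.36 + R$49.00 + R$15.96 = R$96.32
Net pay: R$1400.00 − R$96.32 = R$1303.68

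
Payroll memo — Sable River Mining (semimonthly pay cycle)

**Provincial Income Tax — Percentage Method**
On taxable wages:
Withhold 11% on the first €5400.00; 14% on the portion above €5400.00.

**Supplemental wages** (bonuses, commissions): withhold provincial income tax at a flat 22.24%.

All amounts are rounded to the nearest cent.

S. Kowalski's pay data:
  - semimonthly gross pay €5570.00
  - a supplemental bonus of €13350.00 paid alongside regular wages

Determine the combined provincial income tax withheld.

€3586.84

Provincial Income Tax: taxable = €5570.00
  €594.00 + 14% × (€5570.00 − €5400.00) = €594.00 + 14% × €170.00 = €617.80
Supplemental (22.24% flat on bonus): 22.24% × €13350.00 = €2969.04
Total provincial income tax: €617.80 + €2969.04 = €3586.84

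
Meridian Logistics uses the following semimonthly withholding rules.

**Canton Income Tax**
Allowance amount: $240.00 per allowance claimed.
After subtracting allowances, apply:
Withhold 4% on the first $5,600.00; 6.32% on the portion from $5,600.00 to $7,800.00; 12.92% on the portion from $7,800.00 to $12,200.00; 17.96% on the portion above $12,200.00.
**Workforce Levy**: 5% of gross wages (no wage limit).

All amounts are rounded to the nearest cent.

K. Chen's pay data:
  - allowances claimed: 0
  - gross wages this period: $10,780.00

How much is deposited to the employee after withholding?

$9,492.94

Canton Income Tax: taxable = $10,780.00
  $363.04 + 12.92% × ($10,780.00 − $7,800.00) = $363.04 + 12.92% × $2,980.00 = $748.06
Workforce Levy: 5% × $10,780.00 = $539.00
Total withheld: $748.06 + $539.00 = $1,287.06
Net pay: $10,780.00 − $1,287.06 = $9,492.94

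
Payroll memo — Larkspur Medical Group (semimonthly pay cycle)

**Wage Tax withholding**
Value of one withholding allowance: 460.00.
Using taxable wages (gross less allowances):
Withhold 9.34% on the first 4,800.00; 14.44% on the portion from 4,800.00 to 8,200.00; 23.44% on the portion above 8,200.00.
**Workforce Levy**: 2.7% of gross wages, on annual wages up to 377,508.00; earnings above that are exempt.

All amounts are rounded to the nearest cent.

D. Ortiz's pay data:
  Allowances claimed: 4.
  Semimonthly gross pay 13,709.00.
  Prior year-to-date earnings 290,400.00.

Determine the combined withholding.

Wage Tax: taxable = 13,709.00 − 4×460.00 = 11,869.00
  939.28 + 23.44% × (11,869.00 − 8,200.00) = 939.28 + 23.44% × 3,669.00 = 1,799.29
Workforce Levy: 2.7% × 13,709.00 = 370.14
Total: 1,799.29 + 370.14 = 2,169.43

2,169.43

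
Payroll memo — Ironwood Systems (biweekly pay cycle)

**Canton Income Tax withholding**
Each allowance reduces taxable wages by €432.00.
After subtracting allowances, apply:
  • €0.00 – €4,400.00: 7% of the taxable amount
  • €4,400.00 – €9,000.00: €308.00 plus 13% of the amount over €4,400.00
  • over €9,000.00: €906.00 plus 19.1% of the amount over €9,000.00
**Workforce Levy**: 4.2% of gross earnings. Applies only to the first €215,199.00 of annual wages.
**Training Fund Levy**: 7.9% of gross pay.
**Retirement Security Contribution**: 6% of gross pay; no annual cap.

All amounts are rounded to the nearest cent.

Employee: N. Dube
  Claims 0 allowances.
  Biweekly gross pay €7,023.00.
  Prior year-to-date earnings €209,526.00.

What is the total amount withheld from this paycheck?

€1,863.46

Canton Income Tax: taxable = €7,023.00
  €308.00 + 13% × (€7,023.00 − €4,400.00) = €308.00 + 13% × €2,623.00 = €648.99
Workforce Levy: cap €215,199.00 − YTD €209,526.00 = €5,673.00 subject; 4.2% × €5,673.00 = €238.27
Training Fund Levy: 7.9% × €7,023.00 = €554.82
Retirement Security Contribution: 6% × €7,023.00 = €421.38
Total: €648.99 + €238.27 + €554.82 + €421.38 = €1,863.46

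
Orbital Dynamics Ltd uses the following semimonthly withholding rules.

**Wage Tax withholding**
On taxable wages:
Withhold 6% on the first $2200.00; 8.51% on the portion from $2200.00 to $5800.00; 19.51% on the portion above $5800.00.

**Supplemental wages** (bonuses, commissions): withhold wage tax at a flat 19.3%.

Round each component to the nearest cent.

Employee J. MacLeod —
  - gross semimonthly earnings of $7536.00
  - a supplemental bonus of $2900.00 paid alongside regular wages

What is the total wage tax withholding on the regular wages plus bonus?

Wage Tax: taxable = $7536.00
  $438.36 + 19.51% × ($7536.00 − $5800.00) = $438.36 + 19.51% × $1736.00 = $777.05
Supplemental (19.3% flat on bonus): 19.3% × $2900.00 = $559.70
Total wage tax: $777.05 + $559.70 = $1336.75

$1336.75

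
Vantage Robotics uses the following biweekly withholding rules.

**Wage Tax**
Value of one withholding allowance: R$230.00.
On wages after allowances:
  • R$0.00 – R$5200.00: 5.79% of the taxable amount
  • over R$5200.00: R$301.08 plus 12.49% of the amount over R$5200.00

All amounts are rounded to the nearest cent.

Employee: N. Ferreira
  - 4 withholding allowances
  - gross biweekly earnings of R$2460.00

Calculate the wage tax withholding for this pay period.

Wage Tax: taxable = R$2460.00 − 4×R$230.00 = R$1540.00
  5.79% × R$1540.00 = R$89.17

R$89.17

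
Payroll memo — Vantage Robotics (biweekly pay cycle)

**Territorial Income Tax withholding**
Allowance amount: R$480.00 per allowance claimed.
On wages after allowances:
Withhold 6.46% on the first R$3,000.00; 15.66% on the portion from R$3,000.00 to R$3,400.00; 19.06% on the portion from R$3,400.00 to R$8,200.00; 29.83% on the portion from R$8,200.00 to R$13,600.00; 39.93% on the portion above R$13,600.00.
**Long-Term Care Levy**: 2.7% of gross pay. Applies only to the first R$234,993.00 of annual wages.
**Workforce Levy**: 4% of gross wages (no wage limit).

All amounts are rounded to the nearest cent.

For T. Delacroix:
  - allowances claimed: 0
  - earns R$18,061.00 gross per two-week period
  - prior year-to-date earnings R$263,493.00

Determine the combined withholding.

Territorial Income Tax: taxable = R$18,061.00
  R$2,782.14 + 39.93% × (R$18,061.00 − R$13,600.00) = R$2,782.14 + 39.93% × R$4,461.00 = R$4,563.42
Long-Term Care Levy: YTD R$263,493.00 ≥ cap R$234,993.00 → R$0.00
Workforce Levy: 4% × R$18,061.00 = R$722.44
Total: R$4,563.42 + R$0.00 + R$722.44 = R$5,285.86

R$5,285.86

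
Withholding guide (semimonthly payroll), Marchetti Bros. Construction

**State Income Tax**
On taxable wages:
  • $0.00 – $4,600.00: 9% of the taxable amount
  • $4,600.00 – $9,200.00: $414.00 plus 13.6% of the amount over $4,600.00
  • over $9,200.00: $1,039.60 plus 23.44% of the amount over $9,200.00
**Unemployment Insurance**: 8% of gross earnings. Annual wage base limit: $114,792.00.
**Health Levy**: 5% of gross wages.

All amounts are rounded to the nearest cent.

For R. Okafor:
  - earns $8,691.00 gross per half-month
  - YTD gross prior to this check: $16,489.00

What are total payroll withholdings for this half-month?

State Income Tax: taxable = $8,691.00
  $414.00 + 13.6% × ($8,691.00 − $4,600.00) = $414.00 + 13.6% × $4,091.00 = $970.38
Unemployment Insurance: 8% × $8,691.00 = $695.28
Health Levy: 5% × $8,691.00 = $434.55
Total: $970.38 + $695.28 + $434.55 = $2,100.21

$2,100.21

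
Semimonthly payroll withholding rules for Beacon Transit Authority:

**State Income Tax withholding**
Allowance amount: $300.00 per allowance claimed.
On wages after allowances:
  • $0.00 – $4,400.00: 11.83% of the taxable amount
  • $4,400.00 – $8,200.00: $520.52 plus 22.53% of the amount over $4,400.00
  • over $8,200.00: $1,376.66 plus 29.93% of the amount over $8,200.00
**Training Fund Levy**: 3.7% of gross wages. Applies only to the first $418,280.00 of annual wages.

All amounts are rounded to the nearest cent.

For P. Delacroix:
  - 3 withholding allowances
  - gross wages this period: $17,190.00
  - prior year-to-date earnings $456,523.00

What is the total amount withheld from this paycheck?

$3,798.00

State Income Tax: taxable = $17,190.00 − 3×$300.00 = $16,290.00
  $1,376.66 + 29.93% × ($16,290.00 − $8,200.00) = $1,376.66 + 29.93% × $8,090.00 = $3,798.00
Training Fund Levy: YTD $456,523.00 ≥ cap $418,280.00 → $0.00
Total: $3,798.00 + $0.00 = $3,798.00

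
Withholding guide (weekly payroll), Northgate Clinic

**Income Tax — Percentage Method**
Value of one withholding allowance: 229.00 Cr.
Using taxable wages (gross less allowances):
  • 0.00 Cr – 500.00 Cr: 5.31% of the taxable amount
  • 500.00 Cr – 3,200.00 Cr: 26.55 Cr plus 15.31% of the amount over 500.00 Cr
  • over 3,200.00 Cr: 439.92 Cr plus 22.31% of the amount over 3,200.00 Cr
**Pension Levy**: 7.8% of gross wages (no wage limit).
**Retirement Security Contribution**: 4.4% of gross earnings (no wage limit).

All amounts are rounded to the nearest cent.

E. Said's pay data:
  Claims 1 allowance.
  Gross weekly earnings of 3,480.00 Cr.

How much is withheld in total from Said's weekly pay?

875.86 Cr

Income Tax: taxable = 3,480.00 Cr − 1×229.00 Cr = 3,251.00 Cr
  439.92 Cr + 22.31% × (3,251.00 Cr − 3,200.00 Cr) = 439.92 Cr + 22.31% × 51.00 Cr = 451.30 Cr
Pension Levy: 7.8% × 3,480.00 Cr = 271.44 Cr
Retirement Security Contribution: 4.4% × 3,480.00 Cr = 153.12 Cr
Total: 451.30 Cr + 271.44 Cr + 153.12 Cr = 875.86 Cr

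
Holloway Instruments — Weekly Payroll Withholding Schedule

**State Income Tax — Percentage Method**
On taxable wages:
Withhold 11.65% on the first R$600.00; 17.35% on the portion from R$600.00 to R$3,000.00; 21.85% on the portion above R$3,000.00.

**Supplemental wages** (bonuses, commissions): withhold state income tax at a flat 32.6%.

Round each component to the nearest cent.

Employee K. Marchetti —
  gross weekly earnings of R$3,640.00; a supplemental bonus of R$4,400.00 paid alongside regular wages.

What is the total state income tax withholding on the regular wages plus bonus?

R$2,060.54

State Income Tax: taxable = R$3,640.00
  R$486.30 + 21.85% × (R$3,640.00 − R$3,000.00) = R$486.30 + 21.85% × R$640.00 = R$626.14
Supplemental (32.6% flat on bonus): 32.6% × R$4,400.00 = R$1,434.40
Total state income tax: R$626.14 + R$1,434.40 = R$2,060.54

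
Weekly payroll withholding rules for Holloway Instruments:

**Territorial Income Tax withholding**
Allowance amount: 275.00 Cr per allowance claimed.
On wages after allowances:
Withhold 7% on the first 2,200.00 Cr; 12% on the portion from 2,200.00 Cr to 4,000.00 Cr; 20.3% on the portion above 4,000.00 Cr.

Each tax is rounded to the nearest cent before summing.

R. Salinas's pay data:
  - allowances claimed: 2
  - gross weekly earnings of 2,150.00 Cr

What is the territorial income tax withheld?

112.00 Cr

Territorial Income Tax: taxable = 2,150.00 Cr − 2×275.00 Cr = 1,600.00 Cr
  7% × 1,600.00 Cr = 112.00 Cr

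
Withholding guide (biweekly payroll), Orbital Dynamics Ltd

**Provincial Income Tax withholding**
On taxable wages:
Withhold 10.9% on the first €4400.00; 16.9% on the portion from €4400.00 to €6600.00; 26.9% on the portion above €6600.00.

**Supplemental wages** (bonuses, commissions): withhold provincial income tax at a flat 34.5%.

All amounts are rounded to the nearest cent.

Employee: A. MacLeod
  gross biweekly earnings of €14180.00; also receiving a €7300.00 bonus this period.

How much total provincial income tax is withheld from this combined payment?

€5408.92

Provincial Income Tax: taxable = €14180.00
  €851.40 + 26.9% × (€14180.00 − €6600.00) = €851.40 + 26.9% × €7580.00 = €2890.42
Supplemental (34.5% flat on bonus): 34.5% × €7300.00 = €2518.50
Total provincial income tax: €2890.42 + €2518.50 = €5408.92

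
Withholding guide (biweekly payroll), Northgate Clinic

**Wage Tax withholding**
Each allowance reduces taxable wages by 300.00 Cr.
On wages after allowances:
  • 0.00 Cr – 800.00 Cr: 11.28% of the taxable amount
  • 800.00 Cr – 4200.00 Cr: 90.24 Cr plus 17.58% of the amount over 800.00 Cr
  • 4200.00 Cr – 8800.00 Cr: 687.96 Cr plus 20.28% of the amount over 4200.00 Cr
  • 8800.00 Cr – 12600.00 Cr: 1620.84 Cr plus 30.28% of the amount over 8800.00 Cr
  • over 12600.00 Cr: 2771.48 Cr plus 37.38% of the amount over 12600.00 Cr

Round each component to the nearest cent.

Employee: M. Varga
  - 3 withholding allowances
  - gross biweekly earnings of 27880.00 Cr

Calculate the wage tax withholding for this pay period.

8146.72 Cr

Wage Tax: taxable = 27880.00 Cr − 3×300.00 Cr = 26980.00 Cr
  2771.48 Cr + 37.38% × (26980.00 Cr − 12600.00 Cr) = 2771.48 Cr + 37.38% × 14380.00 Cr = 8146.72 Cr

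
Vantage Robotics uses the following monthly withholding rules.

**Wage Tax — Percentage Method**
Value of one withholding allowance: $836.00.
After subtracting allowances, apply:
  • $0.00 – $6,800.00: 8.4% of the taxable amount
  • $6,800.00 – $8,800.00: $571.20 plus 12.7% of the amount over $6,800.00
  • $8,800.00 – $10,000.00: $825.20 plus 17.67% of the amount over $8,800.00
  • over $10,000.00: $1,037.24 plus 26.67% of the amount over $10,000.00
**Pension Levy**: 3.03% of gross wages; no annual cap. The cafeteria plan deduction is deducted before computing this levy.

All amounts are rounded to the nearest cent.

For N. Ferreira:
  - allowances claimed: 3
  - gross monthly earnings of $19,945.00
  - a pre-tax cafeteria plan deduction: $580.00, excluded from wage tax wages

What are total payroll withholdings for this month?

Wage Tax: taxable = $19,945.00 − $580.00 − 3×$836.00 = $16,857.00
  $1,037.24 + 26.67% × ($16,857.00 − $10,000.00) = $1,037.24 + 26.67% × $6,857.00 = $2,866.00
Pension Levy: 3.03% × $19,365.00 = $586.76
Total: $2,866.00 + $586.76 = $3,452.76

$3,452.76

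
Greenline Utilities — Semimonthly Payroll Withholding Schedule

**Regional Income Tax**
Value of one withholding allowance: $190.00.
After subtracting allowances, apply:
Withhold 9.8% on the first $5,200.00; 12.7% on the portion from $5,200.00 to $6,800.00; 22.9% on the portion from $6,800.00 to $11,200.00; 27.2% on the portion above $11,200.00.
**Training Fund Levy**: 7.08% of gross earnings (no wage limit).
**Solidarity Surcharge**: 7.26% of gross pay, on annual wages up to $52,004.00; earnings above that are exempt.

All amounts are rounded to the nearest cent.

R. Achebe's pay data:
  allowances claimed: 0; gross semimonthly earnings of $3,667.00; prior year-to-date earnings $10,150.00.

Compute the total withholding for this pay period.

$885.21

Regional Income Tax: taxable = $3,667.00
  9.8% × $3,667.00 = $359.37
Training Fund Levy: 7.08% × $3,667.00 = $259.62
Solidarity Surcharge: 7.26% × $3,667.00 = $266.22
Total: $359.37 + $259.62 + $266.22 = $885.21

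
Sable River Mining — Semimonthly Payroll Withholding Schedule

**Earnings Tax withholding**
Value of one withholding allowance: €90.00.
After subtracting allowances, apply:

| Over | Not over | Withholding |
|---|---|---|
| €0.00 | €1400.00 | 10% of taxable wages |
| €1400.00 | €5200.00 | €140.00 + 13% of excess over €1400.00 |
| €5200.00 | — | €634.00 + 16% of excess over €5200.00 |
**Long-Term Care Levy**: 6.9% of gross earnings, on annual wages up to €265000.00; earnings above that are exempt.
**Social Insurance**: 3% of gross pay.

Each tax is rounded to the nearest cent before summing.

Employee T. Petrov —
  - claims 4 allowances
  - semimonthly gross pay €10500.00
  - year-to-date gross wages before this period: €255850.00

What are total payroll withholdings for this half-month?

€2370.75

Earnings Tax: taxable = €10500.00 − 4×€90.00 = €10140.00
  €634.00 + 16% × (€10140.00 − €5200.00) = €634.00 + 16% × €4940.00 = €1424.40
Long-Term Care Levy: cap €265000.00 − YTD €255850.00 = €9150.00 subject; 6.9% × €9150.00 = €631.35
Social Insurance: 3% × €10500.00 = €315.00
Total: €1424.40 + €631.35 + €315.00 = €2370.75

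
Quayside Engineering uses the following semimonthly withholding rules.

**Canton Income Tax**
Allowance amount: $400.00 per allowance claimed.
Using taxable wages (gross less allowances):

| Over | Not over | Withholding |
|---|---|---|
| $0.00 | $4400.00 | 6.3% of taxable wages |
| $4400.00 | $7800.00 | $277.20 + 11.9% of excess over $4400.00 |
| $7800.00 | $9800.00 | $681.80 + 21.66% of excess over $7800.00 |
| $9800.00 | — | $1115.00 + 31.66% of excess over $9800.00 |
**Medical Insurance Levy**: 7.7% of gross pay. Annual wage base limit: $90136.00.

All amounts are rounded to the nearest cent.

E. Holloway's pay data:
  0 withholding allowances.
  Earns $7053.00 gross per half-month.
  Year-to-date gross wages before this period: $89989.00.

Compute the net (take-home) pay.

Canton Income Tax: taxable = $7053.00
  $277.20 + 11.9% × ($7053.00 − $4400.00) = $277.20 + 11.9% × $2653.00 = $592.91
Medical Insurance Levy: cap $90136.00 − YTD $89989.00 = $147.00 subject; 7.7% × $147.00 = $11.32
Total withheld: $592.91 + $11.32 = $604.23
Net pay: $7053.00 − $604.23 = $6448.77

$6448.77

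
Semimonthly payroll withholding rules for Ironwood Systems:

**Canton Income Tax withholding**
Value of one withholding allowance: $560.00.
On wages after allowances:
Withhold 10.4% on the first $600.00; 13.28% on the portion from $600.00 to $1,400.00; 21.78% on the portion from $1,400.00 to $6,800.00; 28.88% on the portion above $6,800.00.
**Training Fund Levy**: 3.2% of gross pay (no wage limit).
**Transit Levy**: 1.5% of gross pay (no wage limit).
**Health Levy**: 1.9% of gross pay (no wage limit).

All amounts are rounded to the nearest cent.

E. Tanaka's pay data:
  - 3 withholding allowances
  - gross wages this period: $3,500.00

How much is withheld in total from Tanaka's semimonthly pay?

$491.12

Canton Income Tax: taxable = $3,500.00 − 3×$560.00 = $1,820.00
  $168.64 + 21.78% × ($1,820.00 − $1,400.00) = $168.64 + 21.78% × $420.00 = $260.12
Training Fund Levy: 3.2% × $3,500.00 = $112.00
Transit Levy: 1.5% × $3,500.00 = $52.50
Health Levy: 1.9% × $3,500.00 = $66.50
Total: $260.12 + $112.00 + $52.50 + $66.50 = $491.12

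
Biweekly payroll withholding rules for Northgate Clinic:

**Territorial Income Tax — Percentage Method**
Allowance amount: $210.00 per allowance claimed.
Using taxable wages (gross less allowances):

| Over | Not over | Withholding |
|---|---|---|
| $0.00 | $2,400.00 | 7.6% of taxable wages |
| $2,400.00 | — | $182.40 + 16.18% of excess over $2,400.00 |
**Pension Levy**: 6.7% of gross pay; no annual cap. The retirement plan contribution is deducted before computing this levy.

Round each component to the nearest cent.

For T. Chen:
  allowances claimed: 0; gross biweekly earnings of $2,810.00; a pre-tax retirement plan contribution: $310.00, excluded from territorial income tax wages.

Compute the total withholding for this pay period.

$366.08

Territorial Income Tax: taxable = $2,810.00 − $310.00 = $2,500.00
  $182.40 + 16.18% × ($2,500.00 − $2,400.00) = $182.40 + 16.18% × $100.00 = $198.58
Pension Levy: 6.7% × $2,500.00 = $167.50
Total: $198.58 + $167.50 = $366.08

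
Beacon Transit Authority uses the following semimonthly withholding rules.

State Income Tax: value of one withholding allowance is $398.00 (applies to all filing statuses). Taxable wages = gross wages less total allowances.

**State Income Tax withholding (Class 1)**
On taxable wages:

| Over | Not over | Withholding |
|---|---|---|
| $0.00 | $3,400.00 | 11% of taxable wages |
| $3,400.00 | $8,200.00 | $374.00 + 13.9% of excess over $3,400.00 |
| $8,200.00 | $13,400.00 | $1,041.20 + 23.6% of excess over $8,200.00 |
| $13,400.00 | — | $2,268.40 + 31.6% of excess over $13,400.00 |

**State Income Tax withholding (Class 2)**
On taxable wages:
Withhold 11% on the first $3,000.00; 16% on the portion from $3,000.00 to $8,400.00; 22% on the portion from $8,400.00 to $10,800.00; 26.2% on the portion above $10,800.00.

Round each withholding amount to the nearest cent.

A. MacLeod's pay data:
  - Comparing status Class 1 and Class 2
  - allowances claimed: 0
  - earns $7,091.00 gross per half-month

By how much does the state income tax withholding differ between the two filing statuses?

State Income Tax (Class 1): taxable = $7,091.00
  $374.00 + 13.9% × ($7,091.00 − $3,400.00) = $374.00 + 13.9% × $3,691.00 = $887.05
State Income Tax (Class 2): taxable = $7,091.00
  $330.00 + 16% × ($7,091.00 − $3,000.00) = $330.00 + 16% × $4,091.00 = $984.56
Difference: |$887.05 − $984.56| = $97.51 (higher under Class 2)

$97.51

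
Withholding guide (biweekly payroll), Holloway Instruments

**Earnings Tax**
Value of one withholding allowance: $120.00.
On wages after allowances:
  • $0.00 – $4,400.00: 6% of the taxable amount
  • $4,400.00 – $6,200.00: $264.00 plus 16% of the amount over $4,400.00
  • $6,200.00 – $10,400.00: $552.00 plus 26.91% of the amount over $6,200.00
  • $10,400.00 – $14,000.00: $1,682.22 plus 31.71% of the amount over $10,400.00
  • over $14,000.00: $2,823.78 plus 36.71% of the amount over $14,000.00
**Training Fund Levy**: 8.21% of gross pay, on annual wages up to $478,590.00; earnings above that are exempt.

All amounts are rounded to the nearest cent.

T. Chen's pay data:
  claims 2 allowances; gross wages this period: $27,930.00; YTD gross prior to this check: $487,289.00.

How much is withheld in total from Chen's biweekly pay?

$7,849.38

Earnings Tax: taxable = $27,930.00 − 2×$120.00 = $27,690.00
  $2,823.78 + 36.71% × ($27,690.00 − $14,000.00) = $2,823.78 + 36.71% × $13,690.00 = $7,849.38
Training Fund Levy: YTD $487,289.00 ≥ cap $478,590.00 → $0.00
Total: $7,849.38 + $0.00 = $7,849.38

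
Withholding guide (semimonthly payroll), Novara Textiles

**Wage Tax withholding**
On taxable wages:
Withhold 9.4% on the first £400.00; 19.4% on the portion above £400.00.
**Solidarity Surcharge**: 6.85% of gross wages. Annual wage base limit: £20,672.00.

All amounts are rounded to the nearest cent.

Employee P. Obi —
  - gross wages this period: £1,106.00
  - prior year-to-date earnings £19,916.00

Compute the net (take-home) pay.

£879.65

Wage Tax: taxable = £1,106.00
  £37.60 + 19.4% × (£1,106.00 − £400.00) = £37.60 + 19.4% × £706.00 = £174.56
Solidarity Surcharge: cap £20,672.00 − YTD £19,916.00 = £756.00 subject; 6.85% × £756.00 = £51.79
Total withheld: £174.56 + £51.79 = £226.35
Net pay: £1,106.00 − £226.35 = £879.65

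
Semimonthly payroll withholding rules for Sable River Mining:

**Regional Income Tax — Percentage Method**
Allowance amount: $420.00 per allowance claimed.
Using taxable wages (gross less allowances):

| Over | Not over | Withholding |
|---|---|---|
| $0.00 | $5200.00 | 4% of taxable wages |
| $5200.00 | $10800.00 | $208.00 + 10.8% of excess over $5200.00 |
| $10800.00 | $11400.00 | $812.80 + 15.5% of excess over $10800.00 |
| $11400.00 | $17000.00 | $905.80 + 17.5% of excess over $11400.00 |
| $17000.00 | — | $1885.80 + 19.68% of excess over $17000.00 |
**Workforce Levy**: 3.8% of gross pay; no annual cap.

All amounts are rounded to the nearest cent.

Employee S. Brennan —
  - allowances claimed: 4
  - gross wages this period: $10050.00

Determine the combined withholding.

$932.26

Regional Income Tax: taxable = $10050.00 − 4×$420.00 = $8370.00
  $208.00 + 10.8% × ($8370.00 − $5200.00) = $208.00 + 10.8% × $3170.00 = $550.36
Workforce Levy: 3.8% × $10050.00 = $381.90
Total: $550.36 + $381.90 = $932.26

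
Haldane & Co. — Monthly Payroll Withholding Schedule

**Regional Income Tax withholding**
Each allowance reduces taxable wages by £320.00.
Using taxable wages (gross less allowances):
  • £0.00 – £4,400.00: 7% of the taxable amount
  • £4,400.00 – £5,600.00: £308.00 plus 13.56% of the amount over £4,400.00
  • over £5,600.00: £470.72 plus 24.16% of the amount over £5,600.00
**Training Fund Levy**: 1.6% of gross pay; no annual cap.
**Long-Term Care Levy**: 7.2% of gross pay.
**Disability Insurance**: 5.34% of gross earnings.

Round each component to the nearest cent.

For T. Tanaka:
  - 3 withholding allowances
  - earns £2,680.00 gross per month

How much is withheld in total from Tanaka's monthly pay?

£499.35

Regional Income Tax: taxable = £2,680.00 − 3×£320.00 = £1,720.00
  7% × £1,720.00 = £120.40
Training Fund Levy: 1.6% × £2,680.00 = £42.88
Long-Term Care Levy: 7.2% × £2,680.00 = £192.96
Disability Insurance: 5.34% × £2,680.00 = £143.11
Total: £120.40 + £42.88 + £192.96 + £143.11 = £499.35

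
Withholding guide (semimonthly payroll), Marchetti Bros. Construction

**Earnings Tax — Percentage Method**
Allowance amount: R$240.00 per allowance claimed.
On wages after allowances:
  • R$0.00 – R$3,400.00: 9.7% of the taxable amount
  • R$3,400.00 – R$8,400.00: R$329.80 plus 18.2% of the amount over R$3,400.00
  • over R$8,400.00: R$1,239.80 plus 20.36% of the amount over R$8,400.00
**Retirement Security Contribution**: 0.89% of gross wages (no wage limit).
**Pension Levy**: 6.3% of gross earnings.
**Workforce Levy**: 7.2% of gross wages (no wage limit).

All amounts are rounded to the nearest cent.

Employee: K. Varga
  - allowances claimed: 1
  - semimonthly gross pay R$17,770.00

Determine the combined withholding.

R$5,655.77

Earnings Tax: taxable = R$17,770.00 − 1×R$240.00 = R$17,530.00
  R$1,239.80 + 20.36% × (R$17,530.00 − R$8,400.00) = R$1,239.80 + 20.36% × R$9,130.00 = R$3,098.67
Retirement Security Contribution: 0.89% × R$17,770.00 = R$158.15
Pension Levy: 6.3% × R$17,770.00 = R$1,119.51
Workforce Levy: 7.2% × R$17,770.00 = R$1,279.44
Total: R$3,098.67 + R$158.15 + R$1,119.51 + R$1,279.44 = R$5,655.77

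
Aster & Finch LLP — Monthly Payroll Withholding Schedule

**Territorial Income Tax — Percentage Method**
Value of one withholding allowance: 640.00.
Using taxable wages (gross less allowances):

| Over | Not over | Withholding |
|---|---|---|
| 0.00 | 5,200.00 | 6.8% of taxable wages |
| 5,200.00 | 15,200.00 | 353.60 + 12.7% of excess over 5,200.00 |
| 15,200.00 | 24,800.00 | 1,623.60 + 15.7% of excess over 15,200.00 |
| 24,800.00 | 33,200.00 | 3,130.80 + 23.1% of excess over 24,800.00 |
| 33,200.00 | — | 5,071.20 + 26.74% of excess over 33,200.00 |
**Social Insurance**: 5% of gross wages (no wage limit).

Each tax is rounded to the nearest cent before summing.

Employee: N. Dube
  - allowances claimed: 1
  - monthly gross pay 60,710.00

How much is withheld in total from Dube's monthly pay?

Territorial Income Tax: taxable = 60,710.00 − 1×640.00 = 60,070.00
  5,071.20 + 26.74% × (60,070.00 − 33,200.00) = 5,071.20 + 26.74% × 26,870.00 = 12,256.24
Social Insurance: 5% × 60,710.00 = 3,035.50
Total: 12,256.24 + 3,035.50 = 15,291.74

15,291.74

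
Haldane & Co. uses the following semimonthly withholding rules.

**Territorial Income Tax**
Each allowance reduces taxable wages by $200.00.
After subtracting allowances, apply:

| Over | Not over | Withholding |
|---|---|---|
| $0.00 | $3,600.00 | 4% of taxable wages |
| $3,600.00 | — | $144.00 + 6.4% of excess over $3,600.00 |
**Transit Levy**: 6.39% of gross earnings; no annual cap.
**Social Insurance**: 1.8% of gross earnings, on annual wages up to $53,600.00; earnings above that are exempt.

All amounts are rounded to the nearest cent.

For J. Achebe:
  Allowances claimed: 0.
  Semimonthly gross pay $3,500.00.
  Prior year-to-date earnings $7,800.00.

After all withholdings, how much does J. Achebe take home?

Territorial Income Tax: taxable = $3,500.00
  4% × $3,500.00 = $140.00
Transit Levy: 6.39% × $3,500.00 = $223.65
Social Insurance: 1.8% × $3,500.00 = $63.00
Total withheld: $140.00 + $223.65 + $63.00 = $426.65
Net pay: $3,500.00 − $426.65 = $3,073.35

$3,073.35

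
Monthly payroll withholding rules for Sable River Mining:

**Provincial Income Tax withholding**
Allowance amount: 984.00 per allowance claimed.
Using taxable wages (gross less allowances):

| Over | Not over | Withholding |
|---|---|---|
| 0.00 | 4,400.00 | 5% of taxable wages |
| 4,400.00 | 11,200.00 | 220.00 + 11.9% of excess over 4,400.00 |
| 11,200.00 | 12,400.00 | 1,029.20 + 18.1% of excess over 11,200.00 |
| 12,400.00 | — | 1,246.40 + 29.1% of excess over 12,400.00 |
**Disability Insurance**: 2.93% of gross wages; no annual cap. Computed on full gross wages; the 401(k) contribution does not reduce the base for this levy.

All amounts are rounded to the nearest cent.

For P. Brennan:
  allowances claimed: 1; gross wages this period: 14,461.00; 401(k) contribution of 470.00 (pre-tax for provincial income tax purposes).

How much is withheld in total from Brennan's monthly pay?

1,846.75

Provincial Income Tax: taxable = 14,461.00 − 470.00 − 1×984.00 = 13,007.00
  1,246.40 + 29.1% × (13,007.00 − 12,400.00) = 1,246.40 + 29.1% × 607.00 = 1,423.04
Disability Insurance: 2.93% × 14,461.00 = 423.71
Total: 1,423.04 + 423.71 = 1,846.75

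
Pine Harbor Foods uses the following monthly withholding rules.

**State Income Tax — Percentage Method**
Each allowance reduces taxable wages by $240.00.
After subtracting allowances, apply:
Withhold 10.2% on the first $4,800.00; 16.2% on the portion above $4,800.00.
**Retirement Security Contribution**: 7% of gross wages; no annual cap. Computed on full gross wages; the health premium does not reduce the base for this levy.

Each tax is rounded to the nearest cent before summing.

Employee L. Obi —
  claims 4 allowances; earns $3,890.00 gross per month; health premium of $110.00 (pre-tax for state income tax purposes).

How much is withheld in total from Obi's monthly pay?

$559.94

State Income Tax: taxable = $3,890.00 − $110.00 − 4×$240.00 = $2,820.00
  10.2% × $2,820.00 = $287.64
Retirement Security Contribution: 7% × $3,890.00 = $272.30
Total: $287.64 + $272.30 = $559.94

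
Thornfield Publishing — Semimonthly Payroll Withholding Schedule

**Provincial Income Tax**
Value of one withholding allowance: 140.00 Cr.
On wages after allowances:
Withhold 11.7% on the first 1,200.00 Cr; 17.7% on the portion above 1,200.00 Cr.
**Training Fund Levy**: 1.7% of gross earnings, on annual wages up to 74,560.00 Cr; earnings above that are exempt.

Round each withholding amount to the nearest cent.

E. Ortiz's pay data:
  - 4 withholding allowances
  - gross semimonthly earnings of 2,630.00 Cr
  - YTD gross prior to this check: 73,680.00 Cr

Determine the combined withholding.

Provincial Income Tax: taxable = 2,630.00 Cr − 4×140.00 Cr = 2,070.00 Cr
  140.40 Cr + 17.7% × (2,070.00 Cr − 1,200.00 Cr) = 140.40 Cr + 17.7% × 870.00 Cr = 294.39 Cr
Training Fund Levy: cap 74,560.00 Cr − YTD 73,680.00 Cr = 880.00 Cr subject; 1.7% × 880.00 Cr = 14.96 Cr
Total: 294.39 Cr + 14.96 Cr = 309.35 Cr

309.35 Cr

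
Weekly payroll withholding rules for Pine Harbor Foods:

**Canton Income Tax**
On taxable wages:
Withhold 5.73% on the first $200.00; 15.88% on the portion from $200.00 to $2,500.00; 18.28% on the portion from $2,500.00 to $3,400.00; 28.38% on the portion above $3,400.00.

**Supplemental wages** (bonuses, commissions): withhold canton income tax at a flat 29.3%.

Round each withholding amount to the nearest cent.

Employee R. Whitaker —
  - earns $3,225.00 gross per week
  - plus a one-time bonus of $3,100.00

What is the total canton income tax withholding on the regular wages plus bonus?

$1,417.53

Canton Income Tax: taxable = $3,225.00
  $376.70 + 18.28% × ($3,225.00 − $2,500.00) = $376.70 + 18.28% × $725.00 = $509.23
Supplemental (29.3% flat on bonus): 29.3% × $3,100.00 = $908.30
Total canton income tax: $509.23 + $908.30 = $1,417.53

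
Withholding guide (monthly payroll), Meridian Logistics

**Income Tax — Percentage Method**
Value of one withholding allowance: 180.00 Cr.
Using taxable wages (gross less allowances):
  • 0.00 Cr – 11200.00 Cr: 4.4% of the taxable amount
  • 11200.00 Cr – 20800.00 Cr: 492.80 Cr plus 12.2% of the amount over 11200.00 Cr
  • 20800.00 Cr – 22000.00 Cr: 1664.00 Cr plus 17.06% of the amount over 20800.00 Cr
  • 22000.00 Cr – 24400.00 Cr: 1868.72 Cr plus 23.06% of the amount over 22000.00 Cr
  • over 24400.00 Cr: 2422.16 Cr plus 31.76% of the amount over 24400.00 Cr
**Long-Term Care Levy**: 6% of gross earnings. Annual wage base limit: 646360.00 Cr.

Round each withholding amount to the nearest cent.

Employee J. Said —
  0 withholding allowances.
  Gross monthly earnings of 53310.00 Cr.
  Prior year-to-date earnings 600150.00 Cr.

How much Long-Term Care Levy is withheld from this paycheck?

Long-Term Care Levy: cap 646360.00 Cr − YTD 600150.00 Cr = 46210.00 Cr subject; 6% × 46210.00 Cr = 2772.60 Cr

2772.60 Cr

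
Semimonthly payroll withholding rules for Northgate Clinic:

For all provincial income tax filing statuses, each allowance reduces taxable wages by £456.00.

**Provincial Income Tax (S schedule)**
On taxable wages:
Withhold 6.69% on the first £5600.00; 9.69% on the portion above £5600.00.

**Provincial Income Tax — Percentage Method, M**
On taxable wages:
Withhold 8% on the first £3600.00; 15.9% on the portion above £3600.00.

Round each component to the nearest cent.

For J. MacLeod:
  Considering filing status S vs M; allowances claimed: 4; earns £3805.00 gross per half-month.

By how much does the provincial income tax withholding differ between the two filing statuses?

Provincial Income Tax (S): taxable = £3805.00 − 4×£456.00 = £1981.00
  6.69% × £1981.00 = £132.53
Provincial Income Tax (M): taxable = £3805.00 − 4×£456.00 = £1981.00
  8% × £1981.00 = £158.48
Difference: |£132.53 − £158.48| = £25.95 (higher under M)

£25.95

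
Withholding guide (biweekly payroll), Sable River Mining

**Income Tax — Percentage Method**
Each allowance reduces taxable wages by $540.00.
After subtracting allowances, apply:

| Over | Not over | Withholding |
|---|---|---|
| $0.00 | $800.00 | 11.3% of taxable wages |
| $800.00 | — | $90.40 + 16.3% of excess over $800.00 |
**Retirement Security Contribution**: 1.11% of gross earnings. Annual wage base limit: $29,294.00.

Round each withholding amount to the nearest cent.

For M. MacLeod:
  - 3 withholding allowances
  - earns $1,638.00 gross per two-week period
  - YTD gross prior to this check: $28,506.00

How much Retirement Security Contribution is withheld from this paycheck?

Retirement Security Contribution: cap $29,294.00 − YTD $28,506.00 = $788.00 subject; 1.11% × $788.00 = $8.75

$8.75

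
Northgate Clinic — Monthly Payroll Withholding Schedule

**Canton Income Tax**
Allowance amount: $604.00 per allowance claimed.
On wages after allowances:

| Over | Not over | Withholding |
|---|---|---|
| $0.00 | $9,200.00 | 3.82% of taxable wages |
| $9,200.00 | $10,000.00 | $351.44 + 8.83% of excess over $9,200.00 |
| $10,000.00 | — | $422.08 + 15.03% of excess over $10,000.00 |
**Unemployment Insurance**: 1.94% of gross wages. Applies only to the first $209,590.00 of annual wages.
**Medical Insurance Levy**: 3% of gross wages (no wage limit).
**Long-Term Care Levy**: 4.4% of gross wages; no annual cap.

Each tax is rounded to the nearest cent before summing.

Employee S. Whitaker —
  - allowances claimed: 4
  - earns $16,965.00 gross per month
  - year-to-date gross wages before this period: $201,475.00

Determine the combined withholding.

Canton Income Tax: taxable = $16,965.00 − 4×$604.00 = $14,549.00
  $422.08 + 15.03% × ($14,549.00 − $10,000.00) = $422.08 + 15.03% × $4,549.00 = $1,105.79
Unemployment Insurance: cap $209,590.00 − YTD $201,475.00 = $8,115.00 subject; 1.94% × $8,115.00 = $157.43
Medical Insurance Levy: 3% × $16,965.00 = $508.95
Long-Term Care Levy: 4.4% × $16,965.00 = $746.46
Total: $1,105.79 + $157.43 + $508.95 + $746.46 = $2,518.63

$2,518.63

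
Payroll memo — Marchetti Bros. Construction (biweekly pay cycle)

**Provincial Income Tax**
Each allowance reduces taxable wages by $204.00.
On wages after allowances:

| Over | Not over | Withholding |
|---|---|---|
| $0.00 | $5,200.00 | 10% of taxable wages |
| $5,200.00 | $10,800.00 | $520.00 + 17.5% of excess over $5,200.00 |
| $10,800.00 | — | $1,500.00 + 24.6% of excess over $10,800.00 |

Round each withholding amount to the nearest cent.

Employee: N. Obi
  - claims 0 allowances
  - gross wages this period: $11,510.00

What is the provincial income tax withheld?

Provincial Income Tax: taxable = $11,510.00
  $1,500.00 + 24.6% × ($11,510.00 − $10,800.00) = $1,500.00 + 24.6% × $710.00 = $1,674.66

$1,674.66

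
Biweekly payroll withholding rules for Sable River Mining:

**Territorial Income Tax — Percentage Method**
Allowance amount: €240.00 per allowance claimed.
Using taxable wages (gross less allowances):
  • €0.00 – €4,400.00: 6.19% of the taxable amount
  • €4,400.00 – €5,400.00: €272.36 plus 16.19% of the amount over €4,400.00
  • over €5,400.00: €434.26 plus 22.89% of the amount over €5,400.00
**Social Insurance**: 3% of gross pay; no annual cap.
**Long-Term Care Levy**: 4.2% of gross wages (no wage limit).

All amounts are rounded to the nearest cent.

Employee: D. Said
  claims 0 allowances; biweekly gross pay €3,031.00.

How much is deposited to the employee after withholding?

Territorial Income Tax: taxable = €3,031.00
  6.19% × €3,031.00 = €187.62
Social Insurance: 3% × €3,031.00 = €90.93
Long-Term Care Levy: 4.2% × €3,031.00 = €127.30
Total withheld: €187.62 + €90.93 + €127.30 = €405.85
Net pay: €3,031.00 − €405.85 = €2,625.15

€2,625.15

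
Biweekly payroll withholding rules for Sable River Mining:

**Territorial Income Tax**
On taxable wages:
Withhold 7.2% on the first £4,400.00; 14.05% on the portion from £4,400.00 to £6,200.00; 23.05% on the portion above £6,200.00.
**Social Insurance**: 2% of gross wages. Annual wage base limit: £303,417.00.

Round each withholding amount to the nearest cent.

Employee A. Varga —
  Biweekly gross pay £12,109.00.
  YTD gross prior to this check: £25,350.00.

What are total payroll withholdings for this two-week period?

Territorial Income Tax: taxable = £12,109.00
  £569.70 + 23.05% × (£12,109.00 − £6,200.00) = £569.70 + 23.05% × £5,909.00 = £1,931.72
Social Insurance: 2% × £12,109.00 = £242.18
Total: £1,931.72 + £242.18 = £2,173.90

£2,173.90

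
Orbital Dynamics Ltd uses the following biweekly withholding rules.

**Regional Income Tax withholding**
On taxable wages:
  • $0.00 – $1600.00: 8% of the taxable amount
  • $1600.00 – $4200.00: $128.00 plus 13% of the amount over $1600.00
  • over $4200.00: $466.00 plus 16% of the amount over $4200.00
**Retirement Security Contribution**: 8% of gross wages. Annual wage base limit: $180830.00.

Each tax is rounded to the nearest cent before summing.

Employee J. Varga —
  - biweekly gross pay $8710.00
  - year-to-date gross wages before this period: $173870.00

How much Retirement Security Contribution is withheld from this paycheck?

$556.80

Retirement Security Contribution: cap $180830.00 − YTD $173870.00 = $6960.00 subject; 8% × $6960.00 = $556.80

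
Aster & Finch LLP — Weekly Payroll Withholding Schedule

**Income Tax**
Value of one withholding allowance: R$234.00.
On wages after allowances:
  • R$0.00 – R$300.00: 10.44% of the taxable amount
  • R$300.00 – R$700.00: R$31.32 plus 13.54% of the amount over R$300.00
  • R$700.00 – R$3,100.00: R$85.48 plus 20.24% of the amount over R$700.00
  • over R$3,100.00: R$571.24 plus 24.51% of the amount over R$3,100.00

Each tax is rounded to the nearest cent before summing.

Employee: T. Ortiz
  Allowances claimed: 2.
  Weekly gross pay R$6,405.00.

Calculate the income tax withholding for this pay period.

R$1,266.59

Income Tax: taxable = R$6,405.00 − 2×R$234.00 = R$5,937.00
  R$571.24 + 24.51% × (R$5,937.00 − R$3,100.00) = R$571.24 + 24.51% × R$2,837.00 = R$1,266.59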